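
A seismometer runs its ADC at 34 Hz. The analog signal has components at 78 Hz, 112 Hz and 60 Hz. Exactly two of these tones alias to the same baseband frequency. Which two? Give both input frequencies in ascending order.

fs/2 = 17 Hz.
78 Hz mod fs = 10 Hz.
10 Hz ≤ fs/2 = 17 Hz, appears at 10 Hz.
112 Hz mod fs = 10 Hz.
10 Hz ≤ fs/2 = 17 Hz, appears at 10 Hz.
60 Hz mod fs = 26 Hz.
26 Hz > fs/2 = 17 Hz, folds to fs − 26 Hz = 8 Hz.
78 Hz and 112 Hz both map to 10 Hz.

78 Hz, 112 Hz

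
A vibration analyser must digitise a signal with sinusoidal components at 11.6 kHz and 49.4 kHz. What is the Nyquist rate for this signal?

Highest-frequency component: 49.4 kHz.
Nyquist rate = 2 × 49.4 kHz = 98.8 kHz.

98.8 kHz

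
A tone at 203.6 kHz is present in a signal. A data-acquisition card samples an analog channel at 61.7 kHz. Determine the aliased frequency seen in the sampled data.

18.5 kHz

203.6 kHz mod fs = 18.5 kHz.
18.5 kHz ≤ fs/2 = 30.85 kHz, appears at 18.5 kHz.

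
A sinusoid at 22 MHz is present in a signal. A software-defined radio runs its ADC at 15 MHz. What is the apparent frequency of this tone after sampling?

22 MHz mod fs = 7 MHz.
7 MHz ≤ fs/2 = 7.5 MHz, appears at 7 MHz.

7 MHz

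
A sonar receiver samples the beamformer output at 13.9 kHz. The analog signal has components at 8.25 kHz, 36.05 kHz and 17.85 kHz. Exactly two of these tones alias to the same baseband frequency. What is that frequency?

5.65 kHz

fs/2 = 6.95 kHz.
8.25 kHz > fs/2 = 6.95 kHz, folds to fs − 8.25 kHz = 5.65 kHz.
36.05 kHz mod fs = 8.25 kHz.
8.25 kHz > fs/2 = 6.95 kHz, folds to fs − 8.25 kHz = 5.65 kHz.
17.85 kHz mod fs = 3.95 kHz.
3.95 kHz ≤ fs/2 = 6.95 kHz, appears at 3.95 kHz.
8.25 kHz and 36.05 kHz both map to 5.65 kHz.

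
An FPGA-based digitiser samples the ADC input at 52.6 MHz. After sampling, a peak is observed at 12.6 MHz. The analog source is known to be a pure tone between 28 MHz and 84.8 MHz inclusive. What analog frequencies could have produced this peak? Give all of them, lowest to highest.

40 MHz, 65.2 MHz

Frequencies that alias to 12.6 MHz are k·fs ± 12.6 MHz for integer k ≥ 0.
k=0: 12.6 MHz.
k=1: 40 MHz, 65.2 MHz.
k=2: 92.6 MHz, 117.8 MHz.
Within [28 MHz, 84.8 MHz]: 40 MHz, 65.2 MHz.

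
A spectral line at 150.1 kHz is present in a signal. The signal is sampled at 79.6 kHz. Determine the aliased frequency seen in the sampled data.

9.1 kHz

150.1 kHz mod fs = 70.5 kHz.
70.5 kHz > fs/2 = 39.8 kHz, folds to fs − 70.5 kHz = 9.1 kHz.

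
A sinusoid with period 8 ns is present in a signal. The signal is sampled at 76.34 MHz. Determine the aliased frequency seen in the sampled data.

T = 8 ns → f = 1/T = 125 MHz.
125 MHz mod fs = 48.66 MHz.
48.66 MHz > fs/2 = 38.17 MHz, folds to fs − 48.66 MHz = 27.68 MHz.

27.68 MHz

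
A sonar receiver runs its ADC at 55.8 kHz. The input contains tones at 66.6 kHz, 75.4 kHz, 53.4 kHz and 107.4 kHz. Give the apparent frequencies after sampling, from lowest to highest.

fs/2 = 27.9 kHz.
66.6 kHz mod fs = 10.8 kHz.
10.8 kHz ≤ fs/2 = 27.9 kHz, appears at 10.8 kHz.
75.4 kHz mod fs = 19.6 kHz.
19.6 kHz ≤ fs/2 = 27.9 kHz, appears at 19.6 kHz.
53.4 kHz > fs/2 = 27.9 kHz, folds to fs − 53.4 kHz = 2.4 kHz.
107.4 kHz mod fs = 51.6 kHz.
51.6 kHz > fs/2 = 27.9 kHz, folds to fs − 51.6 kHz = 4.2 kHz.
Distinct values: {2.4 kHz, 4.2 kHz, 10.8 kHz, 19.6 kHz}.

2.4 kHz, 4.2 kHz, 10.8 kHz, 19.6 kHz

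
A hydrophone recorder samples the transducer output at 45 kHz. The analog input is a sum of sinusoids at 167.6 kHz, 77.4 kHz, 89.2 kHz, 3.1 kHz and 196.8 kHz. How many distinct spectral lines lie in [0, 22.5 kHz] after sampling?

5

fs/2 = 22.5 kHz.
167.6 kHz mod fs = 32.6 kHz.
32.6 kHz > fs/2 = 22.5 kHz, folds to fs − 32.6 kHz = 12.4 kHz.
77.4 kHz mod fs = 32.4 kHz.
32.4 kHz > fs/2 = 22.5 kHz, folds to fs − 32.4 kHz = 12.6 kHz.
89.2 kHz mod fs = 44.2 kHz.
44.2 kHz > fs/2 = 22.5 kHz, folds to fs − 44.2 kHz = 0.8 kHz.
3.1 kHz ≤ fs/2 = 22.5 kHz, passes unchanged.
196.8 kHz mod fs = 16.8 kHz.
16.8 kHz ≤ fs/2 = 22.5 kHz, appears at 16.8 kHz.
Distinct values: {0.8 kHz, 3.1 kHz, 12.4 kHz, 12.6 kHz, 16.8 kHz} → 5.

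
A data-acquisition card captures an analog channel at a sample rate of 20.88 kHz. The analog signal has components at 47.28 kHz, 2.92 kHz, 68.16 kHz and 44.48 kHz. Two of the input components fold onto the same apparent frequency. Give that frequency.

5.52 kHz

fs/2 = 10.44 kHz.
47.28 kHz mod fs = 5.52 kHz.
5.52 kHz ≤ fs/2 = 10.44 kHz, appears at 5.52 kHz.
2.92 kHz ≤ fs/2 = 10.44 kHz, passes unchanged.
68.16 kHz mod fs = 5.52 kHz.
5.52 kHz ≤ fs/2 = 10.44 kHz, appears at 5.52 kHz.
44.48 kHz mod fs = 2.72 kHz.
2.72 kHz ≤ fs/2 = 10.44 kHz, appears at 2.72 kHz.
47.28 kHz and 68.16 kHz both map to 5.52 kHz.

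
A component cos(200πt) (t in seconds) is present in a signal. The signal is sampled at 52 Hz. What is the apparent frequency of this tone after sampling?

4 Hz

ω = 200π rad/s → f = ω/(2π) = 100 Hz.
100 Hz mod fs = 48 Hz.
48 Hz > fs/2 = 26 Hz, folds to fs − 48 Hz = 4 Hz.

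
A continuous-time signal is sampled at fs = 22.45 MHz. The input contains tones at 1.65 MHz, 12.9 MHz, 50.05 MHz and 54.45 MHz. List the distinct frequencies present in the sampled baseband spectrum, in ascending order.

fs/2 = 11.225 MHz.
1.65 MHz ≤ fs/2 = 11.225 MHz, passes unchanged.
12.9 MHz > fs/2 = 11.225 MHz, folds to fs − 12.9 MHz = 9.55 MHz.
50.05 MHz mod fs = 5.15 MHz.
5.15 MHz ≤ fs/2 = 11.225 MHz, appears at 5.15 MHz.
54.45 MHz mod fs = 9.55 MHz.
9.55 MHz ≤ fs/2 = 11.225 MHz, appears at 9.55 MHz.
Distinct values: {1.65 MHz, 5.15 MHz, 9.55 MHz}.

1.65 MHz, 5.15 MHz, 9.55 MHz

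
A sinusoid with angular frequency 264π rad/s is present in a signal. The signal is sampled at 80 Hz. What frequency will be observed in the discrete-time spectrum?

ω = 264π rad/s → f = ω/(2π) = 132 Hz.
132 Hz mod fs = 52 Hz.
52 Hz > fs/2 = 40 Hz, folds to fs − 52 Hz = 28 Hz.

28 Hz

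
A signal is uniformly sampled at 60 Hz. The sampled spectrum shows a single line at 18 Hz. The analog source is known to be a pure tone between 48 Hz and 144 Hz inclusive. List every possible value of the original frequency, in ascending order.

Frequencies that alias to 18 Hz are k·fs ± 18 Hz for integer k ≥ 0.
k=0: 18 Hz.
k=1: 42 Hz, 78 Hz.
k=2: 102 Hz, 138 Hz.
k=3: 162 Hz, 198 Hz.
Within [48 Hz, 144 Hz]: 78 Hz, 102 Hz, 138 Hz.

78 Hz, 102 Hz, 138 Hz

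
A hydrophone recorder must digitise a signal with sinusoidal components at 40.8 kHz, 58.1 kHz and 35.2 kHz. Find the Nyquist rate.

Highest-frequency component: 58.1 kHz.
Nyquist rate = 2 × 58.1 kHz = 116.2 kHz.

116.2 kHz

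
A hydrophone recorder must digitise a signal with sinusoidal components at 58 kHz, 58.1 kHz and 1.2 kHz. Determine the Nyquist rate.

Highest-frequency component: 58.1 kHz.
Nyquist rate = 2 × 58.1 kHz = 116.2 kHz.

116.2 kHz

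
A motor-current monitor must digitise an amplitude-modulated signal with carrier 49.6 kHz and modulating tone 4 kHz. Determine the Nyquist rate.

AM sidebands sit at fc ± fm = 45.6 kHz and 53.6 kHz.
Highest-frequency component: 53.6 kHz.
Nyquist rate = 2 × 53.6 kHz = 107.2 kHz.

107.2 kHz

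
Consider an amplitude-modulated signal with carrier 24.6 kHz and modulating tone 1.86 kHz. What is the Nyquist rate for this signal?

52.92 kHz

AM sidebands sit at fc ± fm = 22.74 kHz and 26.46 kHz.
Highest-frequency component: 26.46 kHz.
Nyquist rate = 2 × 26.46 kHz = 52.92 kHz.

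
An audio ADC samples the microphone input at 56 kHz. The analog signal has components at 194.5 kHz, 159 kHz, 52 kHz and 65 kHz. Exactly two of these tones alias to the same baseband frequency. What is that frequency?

9 kHz

fs/2 = 28 kHz.
194.5 kHz mod fs = 26.5 kHz.
26.5 kHz ≤ fs/2 = 28 kHz, appears at 26.5 kHz.
159 kHz mod fs = 47 kHz.
47 kHz > fs/2 = 28 kHz, folds to fs − 47 kHz = 9 kHz.
52 kHz > fs/2 = 28 kHz, folds to fs − 52 kHz = 4 kHz.
65 kHz mod fs = 9 kHz.
9 kHz ≤ fs/2 = 28 kHz, appears at 9 kHz.
65 kHz and 159 kHz both map to 9 kHz.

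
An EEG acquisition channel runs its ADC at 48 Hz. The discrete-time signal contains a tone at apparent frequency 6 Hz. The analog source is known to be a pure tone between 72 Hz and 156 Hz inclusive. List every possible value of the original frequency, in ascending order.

90 Hz, 102 Hz, 138 Hz, 150 Hz

Frequencies that alias to 6 Hz are k·fs ± 6 Hz for integer k ≥ 0.
k=0: 6 Hz.
k=1: 42 Hz, 54 Hz.
k=2: 90 Hz, 102 Hz.
k=3: 138 Hz, 150 Hz.
k=4: 186 Hz, 198 Hz.
Within [72 Hz, 156 Hz]: 90 Hz, 102 Hz, 138 Hz, 150 Hz.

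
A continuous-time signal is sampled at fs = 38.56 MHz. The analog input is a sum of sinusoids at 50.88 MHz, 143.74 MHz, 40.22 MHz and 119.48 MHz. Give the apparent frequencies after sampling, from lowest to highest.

fs/2 = 19.28 MHz.
50.88 MHz mod fs = 12.32 MHz.
12.32 MHz ≤ fs/2 = 19.28 MHz, appears at 12.32 MHz.
143.74 MHz mod fs = 28.06 MHz.
28.06 MHz > fs/2 = 19.28 MHz, folds to fs − 28.06 MHz = 10.5 MHz.
40.22 MHz mod fs = 1.66 MHz.
1.66 MHz ≤ fs/2 = 19.28 MHz, appears at 1.66 MHz.
119.48 MHz mod fs = 3.8 MHz.
3.8 MHz ≤ fs/2 = 19.28 MHz, appears at 3.8 MHz.
Distinct values: {1.66 MHz, 3.8 MHz, 10.5 MHz, 12.32 MHz}.

1.66 MHz, 3.8 MHz, 10.5 MHz, 12.32 MHz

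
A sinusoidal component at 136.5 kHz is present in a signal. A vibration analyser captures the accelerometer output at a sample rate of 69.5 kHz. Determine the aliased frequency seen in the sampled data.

2.5 kHz

136.5 kHz mod fs = 67 kHz.
67 kHz > fs/2 = 34.75 kHz, folds to fs − 67 kHz = 2.5 kHz.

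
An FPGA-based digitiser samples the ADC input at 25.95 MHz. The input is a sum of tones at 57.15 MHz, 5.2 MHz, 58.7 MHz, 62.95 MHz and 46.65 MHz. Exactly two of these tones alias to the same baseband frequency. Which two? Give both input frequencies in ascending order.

fs/2 = 12.975 MHz.
57.15 MHz mod fs = 5.25 MHz.
5.25 MHz ≤ fs/2 = 12.975 MHz, appears at 5.25 MHz.
5.2 MHz ≤ fs/2 = 12.975 MHz, passes unchanged.
58.7 MHz mod fs = 6.8 MHz.
6.8 MHz ≤ fs/2 = 12.975 MHz, appears at 6.8 MHz.
62.95 MHz mod fs = 11.05 MHz.
11.05 MHz ≤ fs/2 = 12.975 MHz, appears at 11.05 MHz.
46.65 MHz mod fs = 20.7 MHz.
20.7 MHz > fs/2 = 12.975 MHz, folds to fs − 20.7 MHz = 5.25 MHz.
46.65 MHz and 57.15 MHz both map to 5.25 MHz.

46.65 MHz, 57.15 MHz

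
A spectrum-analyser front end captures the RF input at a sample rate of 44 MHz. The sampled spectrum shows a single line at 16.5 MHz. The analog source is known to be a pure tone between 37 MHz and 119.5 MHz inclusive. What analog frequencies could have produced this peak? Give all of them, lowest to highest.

60.5 MHz, 71.5 MHz, 104.5 MHz, 115.5 MHz

Frequencies that alias to 16.5 MHz are k·fs ± 16.5 MHz for integer k ≥ 0.
k=0: 16.5 MHz.
k=1: 27.5 MHz, 60.5 MHz.
k=2: 71.5 MHz, 104.5 MHz.
k=3: 115.5 MHz, 148.5 MHz.
k=4: 159.5 MHz, 192.5 MHz.
Within [37 MHz, 119.5 MHz]: 60.5 MHz, 71.5 MHz, 104.5 MHz, 115.5 MHz.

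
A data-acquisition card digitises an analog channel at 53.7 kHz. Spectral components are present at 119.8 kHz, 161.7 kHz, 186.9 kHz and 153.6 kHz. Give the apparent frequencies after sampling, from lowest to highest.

fs/2 = 26.85 kHz.
119.8 kHz mod fs = 12.4 kHz.
12.4 kHz ≤ fs/2 = 26.85 kHz, appears at 12.4 kHz.
161.7 kHz mod fs = 0.6 kHz.
0.6 kHz ≤ fs/2 = 26.85 kHz, appears at 0.6 kHz.
186.9 kHz mod fs = 25.8 kHz.
25.8 kHz ≤ fs/2 = 26.85 kHz, appears at 25.8 kHz.
153.6 kHz mod fs = 46.2 kHz.
46.2 kHz > fs/2 = 26.85 kHz, folds to fs − 46.2 kHz = 7.5 kHz.
Distinct values: {0.6 kHz, 7.5 kHz, 12.4 kHz, 25.8 kHz}.

0.6 kHz, 7.5 kHz, 12.4 kHz, 25.8 kHz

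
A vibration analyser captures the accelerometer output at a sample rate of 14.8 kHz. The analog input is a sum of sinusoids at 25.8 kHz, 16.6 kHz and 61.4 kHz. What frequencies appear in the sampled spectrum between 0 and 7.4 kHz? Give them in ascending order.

fs/2 = 7.4 kHz.
25.8 kHz mod fs = 11 kHz.
11 kHz > fs/2 = 7.4 kHz, folds to fs − 11 kHz = 3.8 kHz.
16.6 kHz mod fs = 1.8 kHz.
1.8 kHz ≤ fs/2 = 7.4 kHz, appears at 1.8 kHz.
61.4 kHz mod fs = 2.2 kHz.
2.2 kHz ≤ fs/2 = 7.4 kHz, appears at 2.2 kHz.
Distinct values: {1.8 kHz, 2.2 kHz, 3.8 kHz}.

1.8 kHz, 2.2 kHz, 3.8 kHz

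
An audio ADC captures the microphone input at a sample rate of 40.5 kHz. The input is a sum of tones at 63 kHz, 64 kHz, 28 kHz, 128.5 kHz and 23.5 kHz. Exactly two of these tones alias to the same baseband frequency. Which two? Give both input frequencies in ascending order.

23.5 kHz, 64 kHz

fs/2 = 20.25 kHz.
63 kHz mod fs = 22.5 kHz.
22.5 kHz > fs/2 = 20.25 kHz, folds to fs − 22.5 kHz = 18 kHz.
64 kHz mod fs = 23.5 kHz.
23.5 kHz > fs/2 = 20.25 kHz, folds to fs − 23.5 kHz = 17 kHz.
28 kHz > fs/2 = 20.25 kHz, folds to fs − 28 kHz = 12.5 kHz.
128.5 kHz mod fs = 7 kHz.
7 kHz ≤ fs/2 = 20.25 kHz, appears at 7 kHz.
23.5 kHz > fs/2 = 20.25 kHz, folds to fs − 23.5 kHz = 17 kHz.
23.5 kHz and 64 kHz both map to 17 kHz.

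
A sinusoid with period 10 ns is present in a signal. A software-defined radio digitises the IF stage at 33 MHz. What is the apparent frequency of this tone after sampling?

1 MHz

T = 10 ns → f = 1/T = 100 MHz.
100 MHz mod fs = 1 MHz.
1 MHz ≤ fs/2 = 16.5 MHz, appears at 1 MHz.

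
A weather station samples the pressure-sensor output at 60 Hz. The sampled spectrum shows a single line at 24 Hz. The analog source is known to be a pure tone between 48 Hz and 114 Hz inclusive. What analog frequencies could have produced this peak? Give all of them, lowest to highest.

84 Hz, 96 Hz

Frequencies that alias to 24 Hz are k·fs ± 24 Hz for integer k ≥ 0.
k=0: 24 Hz.
k=1: 36 Hz, 84 Hz.
k=2: 96 Hz, 144 Hz.
k=3: 156 Hz, 204 Hz.
Within [48 Hz, 114 Hz]: 84 Hz, 96 Hz.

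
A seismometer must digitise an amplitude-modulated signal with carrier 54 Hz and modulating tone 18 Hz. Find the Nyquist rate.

AM sidebands sit at fc ± fm = 36 Hz and 72 Hz.
Highest-frequency component: 72 Hz.
Nyquist rate = 2 × 72 Hz = 144 Hz.

144 Hz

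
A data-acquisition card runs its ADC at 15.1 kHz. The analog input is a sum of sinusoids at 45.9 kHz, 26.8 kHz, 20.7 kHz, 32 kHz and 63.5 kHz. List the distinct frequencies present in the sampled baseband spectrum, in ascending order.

0.6 kHz, 1.8 kHz, 3.1 kHz, 3.4 kHz, 5.6 kHz

fs/2 = 7.55 kHz.
45.9 kHz mod fs = 0.6 kHz.
0.6 kHz ≤ fs/2 = 7.55 kHz, appears at 0.6 kHz.
26.8 kHz mod fs = 11.7 kHz.
11.7 kHz > fs/2 = 7.55 kHz, folds to fs − 11.7 kHz = 3.4 kHz.
20.7 kHz mod fs = 5.6 kHz.
5.6 kHz ≤ fs/2 = 7.55 kHz, appears at 5.6 kHz.
32 kHz mod fs = 1.8 kHz.
1.8 kHz ≤ fs/2 = 7.55 kHz, appears at 1.8 kHz.
63.5 kHz mod fs = 3.1 kHz.
3.1 kHz ≤ fs/2 = 7.55 kHz, appears at 3.1 kHz.
Distinct values: {0.6 kHz, 1.8 kHz, 3.1 kHz, 3.4 kHz, 5.6 kHz}.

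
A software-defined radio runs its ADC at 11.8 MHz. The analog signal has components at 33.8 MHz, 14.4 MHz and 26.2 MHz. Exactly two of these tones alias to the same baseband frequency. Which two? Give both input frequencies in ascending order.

fs/2 = 5.9 MHz.
33.8 MHz mod fs = 10.2 MHz.
10.2 MHz > fs/2 = 5.9 MHz, folds to fs − 10.2 MHz = 1.6 MHz.
14.4 MHz mod fs = 2.6 MHz.
2.6 MHz ≤ fs/2 = 5.9 MHz, appears at 2.6 MHz.
26.2 MHz mod fs = 2.6 MHz.
2.6 MHz ≤ fs/2 = 5.9 MHz, appears at 2.6 MHz.
14.4 MHz and 26.2 MHz both map to 2.6 MHz.

14.4 MHz, 26.2 MHz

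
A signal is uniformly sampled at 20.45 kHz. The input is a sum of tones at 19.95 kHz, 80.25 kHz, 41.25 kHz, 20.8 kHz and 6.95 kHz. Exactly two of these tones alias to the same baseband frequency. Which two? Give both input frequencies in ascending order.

20.8 kHz, 41.25 kHz

fs/2 = 10.225 kHz.
19.95 kHz > fs/2 = 10.225 kHz, folds to fs − 19.95 kHz = 0.5 kHz.
80.25 kHz mod fs = 18.9 kHz.
18.9 kHz > fs/2 = 10.225 kHz, folds to fs − 18.9 kHz = 1.55 kHz.
41.25 kHz mod fs = 0.35 kHz.
0.35 kHz ≤ fs/2 = 10.225 kHz, appears at 0.35 kHz.
20.8 kHz mod fs = 0.35 kHz.
0.35 kHz ≤ fs/2 = 10.225 kHz, appears at 0.35 kHz.
6.95 kHz ≤ fs/2 = 10.225 kHz, passes unchanged.
20.8 kHz and 41.25 kHz both map to 0.35 kHz.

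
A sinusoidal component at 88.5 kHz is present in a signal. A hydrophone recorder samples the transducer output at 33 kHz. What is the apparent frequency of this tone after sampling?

88.5 kHz mod fs = 22.5 kHz.
22.5 kHz > fs/2 = 16.5 kHz, folds to fs − 22.5 kHz = 10.5 kHz.

10.5 kHz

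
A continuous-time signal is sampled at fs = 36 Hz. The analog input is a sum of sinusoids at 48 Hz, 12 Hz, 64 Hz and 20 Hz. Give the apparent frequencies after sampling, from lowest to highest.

fs/2 = 18 Hz.
48 Hz mod fs = 12 Hz.
12 Hz ≤ fs/2 = 18 Hz, appears at 12 Hz.
12 Hz ≤ fs/2 = 18 Hz, passes unchanged.
64 Hz mod fs = 28 Hz.
28 Hz > fs/2 = 18 Hz, folds to fs − 28 Hz = 8 Hz.
20 Hz > fs/2 = 18 Hz, folds to fs − 20 Hz = 16 Hz.
Distinct values: {8 Hz, 12 Hz, 16 Hz}.

8 Hz, 12 Hz, 16 Hz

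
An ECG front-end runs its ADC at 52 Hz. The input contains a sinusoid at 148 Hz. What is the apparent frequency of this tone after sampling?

148 Hz mod fs = 44 Hz.
44 Hz > fs/2 = 26 Hz, folds to fs − 44 Hz = 8 Hz.

8 Hz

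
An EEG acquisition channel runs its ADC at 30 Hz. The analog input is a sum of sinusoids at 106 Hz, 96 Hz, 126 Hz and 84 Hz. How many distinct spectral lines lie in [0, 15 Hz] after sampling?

fs/2 = 15 Hz.
106 Hz mod fs = 16 Hz.
16 Hz > fs/2 = 15 Hz, folds to fs − 16 Hz = 14 Hz.
96 Hz mod fs = 6 Hz.
6 Hz ≤ fs/2 = 15 Hz, appears at 6 Hz.
126 Hz mod fs = 6 Hz.
6 Hz ≤ fs/2 = 15 Hz, appears at 6 Hz.
84 Hz mod fs = 24 Hz.
24 Hz > fs/2 = 15 Hz, folds to fs − 24 Hz = 6 Hz.
Distinct values: {6 Hz, 14 Hz} → 2.

2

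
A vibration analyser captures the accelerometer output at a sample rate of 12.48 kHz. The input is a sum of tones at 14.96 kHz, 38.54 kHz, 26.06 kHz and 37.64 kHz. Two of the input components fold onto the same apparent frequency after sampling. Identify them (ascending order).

fs/2 = 6.24 kHz.
14.96 kHz mod fs = 2.48 kHz.
2.48 kHz ≤ fs/2 = 6.24 kHz, appears at 2.48 kHz.
38.54 kHz mod fs = 1.1 kHz.
1.1 kHz ≤ fs/2 = 6.24 kHz, appears at 1.1 kHz.
26.06 kHz mod fs = 1.1 kHz.
1.1 kHz ≤ fs/2 = 6.24 kHz, appears at 1.1 kHz.
37.64 kHz mod fs = 0.2 kHz.
0.2 kHz ≤ fs/2 = 6.24 kHz, appears at 0.2 kHz.
26.06 kHz and 38.54 kHz both map to 1.1 kHz.

26.06 kHz, 38.54 kHz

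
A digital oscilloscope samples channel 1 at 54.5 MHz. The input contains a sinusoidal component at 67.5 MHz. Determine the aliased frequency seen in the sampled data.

13 MHz

67.5 MHz mod fs = 13 MHz.
13 MHz ≤ fs/2 = 27.25 MHz, appears at 13 MHz.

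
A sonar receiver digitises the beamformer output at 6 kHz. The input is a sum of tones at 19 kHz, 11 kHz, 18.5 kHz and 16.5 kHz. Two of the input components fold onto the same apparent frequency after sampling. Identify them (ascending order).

11 kHz, 19 kHz

fs/2 = 3 kHz.
19 kHz mod fs = 1 kHz.
1 kHz ≤ fs/2 = 3 kHz, appears at 1 kHz.
11 kHz mod fs = 5 kHz.
5 kHz > fs/2 = 3 kHz, folds to fs − 5 kHz = 1 kHz.
18.5 kHz mod fs = 0.5 kHz.
0.5 kHz ≤ fs/2 = 3 kHz, appears at 0.5 kHz.
16.5 kHz mod fs = 4.5 kHz.
4.5 kHz > fs/2 = 3 kHz, folds to fs − 4.5 kHz = 1.5 kHz.
11 kHz and 19 kHz both map to 1 kHz.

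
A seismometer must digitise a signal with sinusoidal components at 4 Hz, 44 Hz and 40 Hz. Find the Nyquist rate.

88 Hz

Highest-frequency component: 44 Hz.
Nyquist rate = 2 × 44 Hz = 88 Hz.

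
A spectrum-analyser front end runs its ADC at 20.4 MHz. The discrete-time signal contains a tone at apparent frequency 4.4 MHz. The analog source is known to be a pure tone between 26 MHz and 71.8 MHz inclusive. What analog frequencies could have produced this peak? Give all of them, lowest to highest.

Frequencies that alias to 4.4 MHz are k·fs ± 4.4 MHz for integer k ≥ 0.
k=0: 4.4 MHz.
k=1: 16 MHz, 24.8 MHz.
k=2: 36.4 MHz, 45.2 MHz.
k=3: 56.8 MHz, 65.6 MHz.
k=4: 77.2 MHz, 86 MHz.
Within [26 MHz, 71.8 MHz]: 36.4 MHz, 45.2 MHz, 56.8 MHz, 65.6 MHz.

36.4 MHz, 45.2 MHz, 56.8 MHz, 65.6 MHz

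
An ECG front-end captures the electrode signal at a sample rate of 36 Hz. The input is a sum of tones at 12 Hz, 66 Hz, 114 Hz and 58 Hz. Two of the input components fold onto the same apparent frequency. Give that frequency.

fs/2 = 18 Hz.
12 Hz ≤ fs/2 = 18 Hz, passes unchanged.
66 Hz mod fs = 30 Hz.
30 Hz > fs/2 = 18 Hz, folds to fs − 30 Hz = 6 Hz.
114 Hz mod fs = 6 Hz.
6 Hz ≤ fs/2 = 18 Hz, appears at 6 Hz.
58 Hz mod fs = 22 Hz.
22 Hz > fs/2 = 18 Hz, folds to fs − 22 Hz = 14 Hz.
66 Hz and 114 Hz both map to 6 Hz.

6 Hz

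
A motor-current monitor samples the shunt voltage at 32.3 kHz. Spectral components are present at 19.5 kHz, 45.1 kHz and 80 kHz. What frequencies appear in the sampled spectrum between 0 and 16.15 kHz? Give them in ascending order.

fs/2 = 16.15 kHz.
19.5 kHz > fs/2 = 16.15 kHz, folds to fs − 19.5 kHz = 12.8 kHz.
45.1 kHz mod fs = 12.8 kHz.
12.8 kHz ≤ fs/2 = 16.15 kHz, appears at 12.8 kHz.
80 kHz mod fs = 15.4 kHz.
15.4 kHz ≤ fs/2 = 16.15 kHz, appears at 15.4 kHz.
Distinct values: {12.8 kHz, 15.4 kHz}.

12.8 kHz, 15.4 kHz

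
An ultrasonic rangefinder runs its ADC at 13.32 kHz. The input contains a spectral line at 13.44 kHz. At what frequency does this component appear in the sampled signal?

0.12 kHz

13.44 kHz mod fs = 0.12 kHz.
0.12 kHz ≤ fs/2 = 6.66 kHz, appears at 0.12 kHz.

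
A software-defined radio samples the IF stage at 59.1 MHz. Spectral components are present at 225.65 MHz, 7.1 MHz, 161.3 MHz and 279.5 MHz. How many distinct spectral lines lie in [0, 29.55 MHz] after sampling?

fs/2 = 29.55 MHz.
225.65 MHz mod fs = 48.35 MHz.
48.35 MHz > fs/2 = 29.55 MHz, folds to fs − 48.35 MHz = 10.75 MHz.
7.1 MHz ≤ fs/2 = 29.55 MHz, passes unchanged.
161.3 MHz mod fs = 43.1 MHz.
43.1 MHz > fs/2 = 29.55 MHz, folds to fs − 43.1 MHz = 16 MHz.
279.5 MHz mod fs = 43.1 MHz.
43.1 MHz > fs/2 = 29.55 MHz, folds to fs − 43.1 MHz = 16 MHz.
Distinct values: {7.1 MHz, 10.75 MHz, 16 MHz} → 3.

3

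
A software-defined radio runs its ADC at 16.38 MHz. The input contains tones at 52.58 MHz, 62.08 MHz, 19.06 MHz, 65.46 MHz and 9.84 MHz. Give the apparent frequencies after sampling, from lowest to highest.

0.06 MHz, 2.68 MHz, 3.44 MHz, 6.54 MHz

fs/2 = 8.19 MHz.
52.58 MHz mod fs = 3.44 MHz.
3.44 MHz ≤ fs/2 = 8.19 MHz, appears at 3.44 MHz.
62.08 MHz mod fs = 12.94 MHz.
12.94 MHz > fs/2 = 8.19 MHz, folds to fs − 12.94 MHz = 3.44 MHz.
19.06 MHz mod fs = 2.68 MHz.
2.68 MHz ≤ fs/2 = 8.19 MHz, appears at 2.68 MHz.
65.46 MHz mod fs = 16.32 MHz.
16.32 MHz > fs/2 = 8.19 MHz, folds to fs − 16.32 MHz = 0.06 MHz.
9.84 MHz > fs/2 = 8.19 MHz, folds to fs − 9.84 MHz = 6.54 MHz.
Distinct values: {0.06 MHz, 2.68 MHz, 3.44 MHz, 6.54 MHz}.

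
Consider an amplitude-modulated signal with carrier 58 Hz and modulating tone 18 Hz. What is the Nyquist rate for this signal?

152 Hz

AM sidebands sit at fc ± fm = 40 Hz and 76 Hz.
Highest-frequency component: 76 Hz.
Nyquist rate = 2 × 76 Hz = 152 Hz.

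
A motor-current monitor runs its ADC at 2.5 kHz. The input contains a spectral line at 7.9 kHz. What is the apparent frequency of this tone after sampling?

7.9 kHz mod fs = 0.4 kHz.
0.4 kHz ≤ fs/2 = 1.25 kHz, appears at 0.4 kHz.

0.4 kHz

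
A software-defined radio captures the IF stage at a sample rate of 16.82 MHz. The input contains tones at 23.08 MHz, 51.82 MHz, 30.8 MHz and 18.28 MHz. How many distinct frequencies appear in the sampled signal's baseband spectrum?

4

fs/2 = 8.41 MHz.
23.08 MHz mod fs = 6.26 MHz.
6.26 MHz ≤ fs/2 = 8.41 MHz, appears at 6.26 MHz.
51.82 MHz mod fs = 1.36 MHz.
1.36 MHz ≤ fs/2 = 8.41 MHz, appears at 1.36 MHz.
30.8 MHz mod fs = 13.98 MHz.
13.98 MHz > fs/2 = 8.41 MHz, folds to fs − 13.98 MHz = 2.84 MHz.
18.28 MHz mod fs = 1.46 MHz.
1.46 MHz ≤ fs/2 = 8.41 MHz, appears at 1.46 MHz.
Distinct values: {1.36 MHz, 1.46 MHz, 2.84 MHz, 6.26 MHz} → 4.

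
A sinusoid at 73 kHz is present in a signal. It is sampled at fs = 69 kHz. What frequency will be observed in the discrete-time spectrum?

73 kHz mod fs = 4 kHz.
4 kHz ≤ fs/2 = 34.5 kHz, appears at 4 kHz.

4 kHz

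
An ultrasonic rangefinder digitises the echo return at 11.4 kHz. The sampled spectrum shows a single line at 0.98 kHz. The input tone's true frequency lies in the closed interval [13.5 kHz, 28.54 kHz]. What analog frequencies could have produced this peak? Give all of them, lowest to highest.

21.82 kHz, 23.78 kHz

Frequencies that alias to 0.98 kHz are k·fs ± 0.98 kHz for integer k ≥ 0.
k=0: 0.98 kHz.
k=1: 10.42 kHz, 12.38 kHz.
k=2: 21.82 kHz, 23.78 kHz.
k=3: 33.22 kHz, 35.18 kHz.
Within [13.5 kHz, 28.54 kHz]: 21.82 kHz, 23.78 kHz.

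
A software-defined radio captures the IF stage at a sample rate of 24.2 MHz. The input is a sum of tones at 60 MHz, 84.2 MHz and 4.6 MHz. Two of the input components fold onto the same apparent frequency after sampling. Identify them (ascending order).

fs/2 = 12.1 MHz.
60 MHz mod fs = 11.6 MHz.
11.6 MHz ≤ fs/2 = 12.1 MHz, appears at 11.6 MHz.
84.2 MHz mod fs = 11.6 MHz.
11.6 MHz ≤ fs/2 = 12.1 MHz, appears at 11.6 MHz.
4.6 MHz ≤ fs/2 = 12.1 MHz, passes unchanged.
60 MHz and 84.2 MHz both map to 11.6 MHz.

60 MHz, 84.2 MHz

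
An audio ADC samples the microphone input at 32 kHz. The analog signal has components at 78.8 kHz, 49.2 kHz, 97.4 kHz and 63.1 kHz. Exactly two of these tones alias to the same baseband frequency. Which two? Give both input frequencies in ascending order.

fs/2 = 16 kHz.
78.8 kHz mod fs = 14.8 kHz.
14.8 kHz ≤ fs/2 = 16 kHz, appears at 14.8 kHz.
49.2 kHz mod fs = 17.2 kHz.
17.2 kHz > fs/2 = 16 kHz, folds to fs − 17.2 kHz = 14.8 kHz.
97.4 kHz mod fs = 1.4 kHz.
1.4 kHz ≤ fs/2 = 16 kHz, appears at 1.4 kHz.
63.1 kHz mod fs = 31.1 kHz.
31.1 kHz > fs/2 = 16 kHz, folds to fs − 31.1 kHz = 0.9 kHz.
49.2 kHz and 78.8 kHz both map to 14.8 kHz.

49.2 kHz, 78.8 kHz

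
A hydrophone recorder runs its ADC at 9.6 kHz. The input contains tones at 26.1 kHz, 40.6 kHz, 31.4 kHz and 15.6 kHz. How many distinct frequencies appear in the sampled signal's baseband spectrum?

4

fs/2 = 4.8 kHz.
26.1 kHz mod fs = 6.9 kHz.
6.9 kHz > fs/2 = 4.8 kHz, folds to fs − 6.9 kHz = 2.7 kHz.
40.6 kHz mod fs = 2.2 kHz.
2.2 kHz ≤ fs/2 = 4.8 kHz, appears at 2.2 kHz.
31.4 kHz mod fs = 2.6 kHz.
2.6 kHz ≤ fs/2 = 4.8 kHz, appears at 2.6 kHz.
15.6 kHz mod fs = 6 kHz.
6 kHz > fs/2 = 4.8 kHz, folds to fs − 6 kHz = 3.6 kHz.
Distinct values: {2.2 kHz, 2.6 kHz, 2.7 kHz, 3.6 kHz} → 4.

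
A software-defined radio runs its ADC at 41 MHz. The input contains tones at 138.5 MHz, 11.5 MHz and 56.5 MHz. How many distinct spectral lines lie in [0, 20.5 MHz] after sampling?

fs/2 = 20.5 MHz.
138.5 MHz mod fs = 15.5 MHz.
15.5 MHz ≤ fs/2 = 20.5 MHz, appears at 15.5 MHz.
11.5 MHz ≤ fs/2 = 20.5 MHz, passes unchanged.
56.5 MHz mod fs = 15.5 MHz.
15.5 MHz ≤ fs/2 = 20.5 MHz, appears at 15.5 MHz.
Distinct values: {11.5 MHz, 15.5 MHz} → 2.

2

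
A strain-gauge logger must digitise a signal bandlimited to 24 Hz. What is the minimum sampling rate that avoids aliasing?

48 Hz

Nyquist rate = 2 × 24 Hz = 48 Hz.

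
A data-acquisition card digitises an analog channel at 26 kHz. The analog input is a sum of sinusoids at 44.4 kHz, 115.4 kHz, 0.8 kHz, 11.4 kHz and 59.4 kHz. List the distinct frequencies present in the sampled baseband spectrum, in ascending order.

fs/2 = 13 kHz.
44.4 kHz mod fs = 18.4 kHz.
18.4 kHz > fs/2 = 13 kHz, folds to fs − 18.4 kHz = 7.6 kHz.
115.4 kHz mod fs = 11.4 kHz.
11.4 kHz ≤ fs/2 = 13 kHz, appears at 11.4 kHz.
0.8 kHz ≤ fs/2 = 13 kHz, passes unchanged.
11.4 kHz ≤ fs/2 = 13 kHz, passes unchanged.
59.4 kHz mod fs = 7.4 kHz.
7.4 kHz ≤ fs/2 = 13 kHz, appears at 7.4 kHz.
Distinct values: {0.8 kHz, 7.4 kHz, 7.6 kHz, 11.4 kHz}.

0.8 kHz, 7.4 kHz, 7.6 kHz, 11.4 kHz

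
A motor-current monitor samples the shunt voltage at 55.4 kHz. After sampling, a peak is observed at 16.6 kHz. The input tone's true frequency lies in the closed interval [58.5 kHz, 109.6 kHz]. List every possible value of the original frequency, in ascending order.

Frequencies that alias to 16.6 kHz are k·fs ± 16.6 kHz for integer k ≥ 0.
k=0: 16.6 kHz.
k=1: 38.8 kHz, 72 kHz.
k=2: 94.2 kHz, 127.4 kHz.
k=3: 149.6 kHz, 182.8 kHz.
Within [58.5 kHz, 109.6 kHz]: 72 kHz, 94.2 kHz.

72 kHz, 94.2 kHz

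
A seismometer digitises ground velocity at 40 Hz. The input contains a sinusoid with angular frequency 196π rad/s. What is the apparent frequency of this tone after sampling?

ω = 196π rad/s → f = ω/(2π) = 98 Hz.
98 Hz mod fs = 18 Hz.
18 Hz ≤ fs/2 = 20 Hz, appears at 18 Hz.

18 Hz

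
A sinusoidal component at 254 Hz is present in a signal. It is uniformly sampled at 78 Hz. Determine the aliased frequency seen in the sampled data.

20 Hz

254 Hz mod fs = 20 Hz.
20 Hz ≤ fs/2 = 39 Hz, appears at 20 Hz.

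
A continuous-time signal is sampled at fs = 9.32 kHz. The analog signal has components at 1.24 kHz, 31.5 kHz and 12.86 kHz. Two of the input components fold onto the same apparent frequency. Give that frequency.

fs/2 = 4.66 kHz.
1.24 kHz ≤ fs/2 = 4.66 kHz, passes unchanged.
31.5 kHz mod fs = 3.54 kHz.
3.54 kHz ≤ fs/2 = 4.66 kHz, appears at 3.54 kHz.
12.86 kHz mod fs = 3.54 kHz.
3.54 kHz ≤ fs/2 = 4.66 kHz, appears at 3.54 kHz.
12.86 kHz and 31.5 kHz both map to 3.54 kHz.

3.54 kHz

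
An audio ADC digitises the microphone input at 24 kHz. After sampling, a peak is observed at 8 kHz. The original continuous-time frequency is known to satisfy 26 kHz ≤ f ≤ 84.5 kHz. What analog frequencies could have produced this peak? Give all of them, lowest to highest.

32 kHz, 40 kHz, 56 kHz, 64 kHz, 80 kHz

Frequencies that alias to 8 kHz are k·fs ± 8 kHz for integer k ≥ 0.
k=0: 8 kHz.
k=1: 16 kHz, 32 kHz.
k=2: 40 kHz, 56 kHz.
k=3: 64 kHz, 80 kHz.
k=4: 88 kHz, 104 kHz.
Within [26 kHz, 84.5 kHz]: 32 kHz, 40 kHz, 56 kHz, 64 kHz, 80 kHz.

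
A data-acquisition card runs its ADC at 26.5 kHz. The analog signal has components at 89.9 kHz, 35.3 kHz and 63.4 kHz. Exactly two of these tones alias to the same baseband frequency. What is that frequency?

fs/2 = 13.25 kHz.
89.9 kHz mod fs = 10.4 kHz.
10.4 kHz ≤ fs/2 = 13.25 kHz, appears at 10.4 kHz.
35.3 kHz mod fs = 8.8 kHz.
8.8 kHz ≤ fs/2 = 13.25 kHz, appears at 8.8 kHz.
63.4 kHz mod fs = 10.4 kHz.
10.4 kHz ≤ fs/2 = 13.25 kHz, appears at 10.4 kHz.
63.4 kHz and 89.9 kHz both map to 10.4 kHz.

10.4 kHz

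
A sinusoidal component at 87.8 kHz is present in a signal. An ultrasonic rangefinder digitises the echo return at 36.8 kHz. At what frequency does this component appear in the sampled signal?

87.8 kHz mod fs = 14.2 kHz.
14.2 kHz ≤ fs/2 = 18.4 kHz, appears at 14.2 kHz.

14.2 kHz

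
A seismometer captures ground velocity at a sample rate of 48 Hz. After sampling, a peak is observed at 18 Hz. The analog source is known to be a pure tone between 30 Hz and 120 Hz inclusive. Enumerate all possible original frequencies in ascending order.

Frequencies that alias to 18 Hz are k·fs ± 18 Hz for integer k ≥ 0.
k=0: 18 Hz.
k=1: 30 Hz, 66 Hz.
k=2: 78 Hz, 114 Hz.
k=3: 126 Hz, 162 Hz.
Within [30 Hz, 120 Hz]: 30 Hz, 66 Hz, 78 Hz, 114 Hz.

30 Hz, 66 Hz, 78 Hz, 114 Hz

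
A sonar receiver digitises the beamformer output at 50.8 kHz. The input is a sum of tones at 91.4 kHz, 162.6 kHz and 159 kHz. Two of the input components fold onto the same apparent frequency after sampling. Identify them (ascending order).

91.4 kHz, 162.6 kHz

fs/2 = 25.4 kHz.
91.4 kHz mod fs = 40.6 kHz.
40.6 kHz > fs/2 = 25.4 kHz, folds to fs − 40.6 kHz = 10.2 kHz.
162.6 kHz mod fs = 10.2 kHz.
10.2 kHz ≤ fs/2 = 25.4 kHz, appears at 10.2 kHz.
159 kHz mod fs = 6.6 kHz.
6.6 kHz ≤ fs/2 = 25.4 kHz, appears at 6.6 kHz.
91.4 kHz and 162.6 kHz both map to 10.2 kHz.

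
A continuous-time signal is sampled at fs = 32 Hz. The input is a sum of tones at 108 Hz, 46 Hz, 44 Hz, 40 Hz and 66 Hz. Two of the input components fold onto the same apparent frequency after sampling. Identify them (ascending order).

44 Hz, 108 Hz

fs/2 = 16 Hz.
108 Hz mod fs = 12 Hz.
12 Hz ≤ fs/2 = 16 Hz, appears at 12 Hz.
46 Hz mod fs = 14 Hz.
14 Hz ≤ fs/2 = 16 Hz, appears at 14 Hz.
44 Hz mod fs = 12 Hz.
12 Hz ≤ fs/2 = 16 Hz, appears at 12 Hz.
40 Hz mod fs = 8 Hz.
8 Hz ≤ fs/2 = 16 Hz, appears at 8 Hz.
66 Hz mod fs = 2 Hz.
2 Hz ≤ fs/2 = 16 Hz, appears at 2 Hz.
44 Hz and 108 Hz both map to 12 Hz.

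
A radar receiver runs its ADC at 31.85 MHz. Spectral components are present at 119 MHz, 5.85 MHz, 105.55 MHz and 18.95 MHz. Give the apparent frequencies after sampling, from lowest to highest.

5.85 MHz, 8.4 MHz, 10 MHz, 12.9 MHz

fs/2 = 15.925 MHz.
119 MHz mod fs = 23.45 MHz.
23.45 MHz > fs/2 = 15.925 MHz, folds to fs − 23.45 MHz = 8.4 MHz.
5.85 MHz ≤ fs/2 = 15.925 MHz, passes unchanged.
105.55 MHz mod fs = 10 MHz.
10 MHz ≤ fs/2 = 15.925 MHz, appears at 10 MHz.
18.95 MHz > fs/2 = 15.925 MHz, folds to fs − 18.95 MHz = 12.9 MHz.
Distinct values: {5.85 MHz, 8.4 MHz, 10 MHz, 12.9 MHz}.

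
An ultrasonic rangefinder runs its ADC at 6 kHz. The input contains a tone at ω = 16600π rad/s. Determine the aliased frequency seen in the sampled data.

ω = 16600π rad/s → f = ω/(2π) = 8300 Hz = 8.3 kHz.
8.3 kHz mod fs = 2.3 kHz.
2.3 kHz ≤ fs/2 = 3 kHz, appears at 2.3 kHz.

2.3 kHz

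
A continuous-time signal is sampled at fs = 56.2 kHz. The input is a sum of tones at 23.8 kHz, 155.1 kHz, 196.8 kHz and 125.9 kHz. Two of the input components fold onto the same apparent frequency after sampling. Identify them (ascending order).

125.9 kHz, 155.1 kHz

fs/2 = 28.1 kHz.
23.8 kHz ≤ fs/2 = 28.1 kHz, passes unchanged.
155.1 kHz mod fs = 42.7 kHz.
42.7 kHz > fs/2 = 28.1 kHz, folds to fs − 42.7 kHz = 13.5 kHz.
196.8 kHz mod fs = 28.2 kHz.
28.2 kHz > fs/2 = 28.1 kHz, folds to fs − 28.2 kHz = 28 kHz.
125.9 kHz mod fs = 13.5 kHz.
13.5 kHz ≤ fs/2 = 28.1 kHz, appears at 13.5 kHz.
125.9 kHz and 155.1 kHz both map to 13.5 kHz.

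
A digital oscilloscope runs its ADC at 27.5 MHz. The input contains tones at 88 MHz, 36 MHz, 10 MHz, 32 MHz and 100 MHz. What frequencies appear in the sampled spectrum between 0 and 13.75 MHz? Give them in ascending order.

fs/2 = 13.75 MHz.
88 MHz mod fs = 5.5 MHz.
5.5 MHz ≤ fs/2 = 13.75 MHz, appears at 5.5 MHz.
36 MHz mod fs = 8.5 MHz.
8.5 MHz ≤ fs/2 = 13.75 MHz, appears at 8.5 MHz.
10 MHz ≤ fs/2 = 13.75 MHz, passes unchanged.
32 MHz mod fs = 4.5 MHz.
4.5 MHz ≤ fs/2 = 13.75 MHz, appears at 4.5 MHz.
100 MHz mod fs = 17.5 MHz.
17.5 MHz > fs/2 = 13.75 MHz, folds to fs − 17.5 MHz = 10 MHz.
Distinct values: {4.5 MHz, 5.5 MHz, 8.5 MHz, 10 MHz}.

4.5 MHz, 5.5 MHz, 8.5 MHz, 10 MHz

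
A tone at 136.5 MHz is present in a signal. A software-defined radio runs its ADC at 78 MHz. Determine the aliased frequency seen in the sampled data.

19.5 MHz

136.5 MHz mod fs = 58.5 MHz.
58.5 MHz > fs/2 = 39 MHz, folds to fs − 58.5 MHz = 19.5 MHz.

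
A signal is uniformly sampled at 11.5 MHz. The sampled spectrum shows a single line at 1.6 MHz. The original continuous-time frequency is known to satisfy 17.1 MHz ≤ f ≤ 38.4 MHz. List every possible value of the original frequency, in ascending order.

Frequencies that alias to 1.6 MHz are k·fs ± 1.6 MHz for integer k ≥ 0.
k=0: 1.6 MHz.
k=1: 9.9 MHz, 13.1 MHz.
k=2: 21.4 MHz, 24.6 MHz.
k=3: 32.9 MHz, 36.1 MHz.
k=4: 44.4 MHz, 47.6 MHz.
Within [17.1 MHz, 38.4 MHz]: 21.4 MHz, 24.6 MHz, 32.9 MHz, 36.1 MHz.

21.4 MHz, 24.6 MHz, 32.9 MHz, 36.1 MHz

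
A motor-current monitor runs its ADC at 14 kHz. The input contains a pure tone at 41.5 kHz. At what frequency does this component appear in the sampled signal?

41.5 kHz mod fs = 13.5 kHz.
13.5 kHz > fs/2 = 7 kHz, folds to fs − 13.5 kHz = 0.5 kHz.

0.5 kHz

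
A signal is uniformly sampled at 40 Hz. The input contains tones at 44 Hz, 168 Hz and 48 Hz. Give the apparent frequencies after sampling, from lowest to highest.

4 Hz, 8 Hz

fs/2 = 20 Hz.
44 Hz mod fs = 4 Hz.
4 Hz ≤ fs/2 = 20 Hz, appears at 4 Hz.
168 Hz mod fs = 8 Hz.
8 Hz ≤ fs/2 = 20 Hz, appears at 8 Hz.
48 Hz mod fs = 8 Hz.
8 Hz ≤ fs/2 = 20 Hz, appears at 8 Hz.
Distinct values: {4 Hz, 8 Hz}.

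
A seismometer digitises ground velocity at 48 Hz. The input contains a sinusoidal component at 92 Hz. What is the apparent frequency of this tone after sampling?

4 Hz

92 Hz mod fs = 44 Hz.
44 Hz > fs/2 = 24 Hz, folds to fs − 44 Hz = 4 Hz.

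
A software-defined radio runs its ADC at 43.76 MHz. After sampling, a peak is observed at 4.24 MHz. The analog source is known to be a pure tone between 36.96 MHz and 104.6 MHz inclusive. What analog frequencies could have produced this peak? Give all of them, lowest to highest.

39.52 MHz, 48 MHz, 83.28 MHz, 91.76 MHz

Frequencies that alias to 4.24 MHz are k·fs ± 4.24 MHz for integer k ≥ 0.
k=0: 4.24 MHz.
k=1: 39.52 MHz, 48 MHz.
k=2: 83.28 MHz, 91.76 MHz.
k=3: 127.04 MHz, 135.52 MHz.
Within [36.96 MHz, 104.6 MHz]: 39.52 MHz, 48 MHz, 83.28 MHz, 91.76 MHz.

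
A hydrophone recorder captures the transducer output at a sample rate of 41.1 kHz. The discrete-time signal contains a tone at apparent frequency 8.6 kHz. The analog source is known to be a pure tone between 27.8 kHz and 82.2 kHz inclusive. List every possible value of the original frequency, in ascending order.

Frequencies that alias to 8.6 kHz are k·fs ± 8.6 kHz for integer k ≥ 0.
k=0: 8.6 kHz.
k=1: 32.5 kHz, 49.7 kHz.
k=2: 73.6 kHz, 90.8 kHz.
k=3: 114.7 kHz, 131.9 kHz.
Within [27.8 kHz, 82.2 kHz]: 32.5 kHz, 49.7 kHz, 73.6 kHz.

32.5 kHz, 49.7 kHz, 73.6 kHz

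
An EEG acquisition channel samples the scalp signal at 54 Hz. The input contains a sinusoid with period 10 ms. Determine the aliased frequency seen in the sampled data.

T = 10 ms → f = 1/T = 100 Hz.
100 Hz mod fs = 46 Hz.
46 Hz > fs/2 = 27 Hz, folds to fs − 46 Hz = 8 Hz.

8 Hz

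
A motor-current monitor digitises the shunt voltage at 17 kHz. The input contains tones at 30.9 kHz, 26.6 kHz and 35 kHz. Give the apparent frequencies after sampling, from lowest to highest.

fs/2 = 8.5 kHz.
30.9 kHz mod fs = 13.9 kHz.
13.9 kHz > fs/2 = 8.5 kHz, folds to fs − 13.9 kHz = 3.1 kHz.
26.6 kHz mod fs = 9.6 kHz.
9.6 kHz > fs/2 = 8.5 kHz, folds to fs − 9.6 kHz = 7.4 kHz.
35 kHz mod fs = 1 kHz.
1 kHz ≤ fs/2 = 8.5 kHz, appears at 1 kHz.
Distinct values: {1 kHz, 3.1 kHz, 7.4 kHz}.

1 kHz, 3.1 kHz, 7.4 kHz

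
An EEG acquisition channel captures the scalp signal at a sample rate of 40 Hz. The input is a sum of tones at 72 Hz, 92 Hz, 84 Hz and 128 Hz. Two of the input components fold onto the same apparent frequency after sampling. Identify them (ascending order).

72 Hz, 128 Hz

fs/2 = 20 Hz.
72 Hz mod fs = 32 Hz.
32 Hz > fs/2 = 20 Hz, folds to fs − 32 Hz = 8 Hz.
92 Hz mod fs = 12 Hz.
12 Hz ≤ fs/2 = 20 Hz, appears at 12 Hz.
84 Hz mod fs = 4 Hz.
4 Hz ≤ fs/2 = 20 Hz, appears at 4 Hz.
128 Hz mod fs = 8 Hz.
8 Hz ≤ fs/2 = 20 Hz, appears at 8 Hz.
72 Hz and 128 Hz both map to 8 Hz.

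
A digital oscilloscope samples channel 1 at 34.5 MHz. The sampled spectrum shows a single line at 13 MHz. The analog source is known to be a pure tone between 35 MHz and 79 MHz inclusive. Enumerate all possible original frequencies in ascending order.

47.5 MHz, 56 MHz

Frequencies that alias to 13 MHz are k·fs ± 13 MHz for integer k ≥ 0.
k=0: 13 MHz.
k=1: 21.5 MHz, 47.5 MHz.
k=2: 56 MHz, 82 MHz.
k=3: 90.5 MHz, 116.5 MHz.
Within [35 MHz, 79 MHz]: 47.5 MHz, 56 MHz.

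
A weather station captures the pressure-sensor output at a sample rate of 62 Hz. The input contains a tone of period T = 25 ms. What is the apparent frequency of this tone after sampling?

T = 25 ms → f = 1/T = 40 Hz.
40 Hz > fs/2 = 31 Hz, folds to fs − 40 Hz = 22 Hz.

22 Hz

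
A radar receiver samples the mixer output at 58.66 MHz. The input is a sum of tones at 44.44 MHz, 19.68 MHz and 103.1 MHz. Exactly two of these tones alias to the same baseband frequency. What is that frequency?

fs/2 = 29.33 MHz.
44.44 MHz > fs/2 = 29.33 MHz, folds to fs − 44.44 MHz = 14.22 MHz.
19.68 MHz ≤ fs/2 = 29.33 MHz, passes unchanged.
103.1 MHz mod fs = 44.44 MHz.
44.44 MHz > fs/2 = 29.33 MHz, folds to fs − 44.44 MHz = 14.22 MHz.
44.44 MHz and 103.1 MHz both map to 14.22 MHz.

14.22 MHz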